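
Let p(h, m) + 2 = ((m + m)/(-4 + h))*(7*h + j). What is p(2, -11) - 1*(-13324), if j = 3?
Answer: 13509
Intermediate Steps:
p(h, m) = -2 + 2*m*(3 + 7*h)/(-4 + h) (p(h, m) = -2 + ((m + m)/(-4 + h))*(7*h + 3) = -2 + ((2*m)/(-4 + h))*(3 + 7*h) = -2 + (2*m/(-4 + h))*(3 + 7*h) = -2 + 2*m*(3 + 7*h)/(-4 + h))
p(2, -11) - 1*(-13324) = 2*(4 - 1*2 + 3*(-11) + 7*2*(-11))/(-4 + 2) - 1*(-13324) = 2*(4 - 2 - 33 - 154)/(-2) + 13324 = 2*(-1/2)*(-185) + 13324 = 185 + 13324 = 13509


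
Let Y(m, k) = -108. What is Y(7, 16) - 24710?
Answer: -24818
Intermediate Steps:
Y(7, 16) - 24710 = -108 - 24710 = -24818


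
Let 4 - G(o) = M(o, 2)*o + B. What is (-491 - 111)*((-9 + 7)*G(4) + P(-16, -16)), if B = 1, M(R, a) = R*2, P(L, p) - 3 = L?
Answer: -27090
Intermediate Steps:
P(L, p) = 3 + L
M(R, a) = 2*R
G(o) = 3 - 2*o² (G(o) = 4 - ((2*o)*o + 1) = 4 - (2*o² + 1) = 4 - (1 + 2*o²) = 4 + (-1 - 2*o²) = 3 - 2*o²)
(-491 - 111)*((-9 + 7)*G(4) + P(-16, -16)) = (-491 - 111)*((-9 + 7)*(3 - 2*4²) + (3 - 16)) = -602*(-2*(3 - 2*16) - 13) = -602*(-2*(3 - 32) - 13) = -602*(-2*(-29) - 13) = -602*(58 - 13) = -602*45 = -27090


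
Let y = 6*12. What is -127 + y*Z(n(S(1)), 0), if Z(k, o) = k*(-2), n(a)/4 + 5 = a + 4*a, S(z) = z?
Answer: -127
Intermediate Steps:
y = 72
n(a) = -20 + 20*a (n(a) = -20 + 4*(a + 4*a) = -20 + 4*(5*a) = -20 + 20*a)
Z(k, o) = -2*k
-127 + y*Z(n(S(1)), 0) = -127 + 72*(-2*(-20 + 20*1)) = -127 + 72*(-2*(-20 + 20)) = -127 + 72*(-2*0) = -127 + 72*0 = -127 + 0 = -127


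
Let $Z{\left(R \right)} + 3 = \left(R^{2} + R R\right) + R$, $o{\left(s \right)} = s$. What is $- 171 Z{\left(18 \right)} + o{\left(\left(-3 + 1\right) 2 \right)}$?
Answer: $-113377$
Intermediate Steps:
$Z{\left(R \right)} = -3 + R + 2 R^{2}$ ($Z{\left(R \right)} = -3 + \left(\left(R^{2} + R R\right) + R\right) = -3 + \left(\left(R^{2} + R^{2}\right) + R\right) = -3 + \left(2 R^{2} + R\right) = -3 + \left(R + 2 R^{2}\right) = -3 + R + 2 R^{2}$)
$- 171 Z{\left(18 \right)} + o{\left(\left(-3 + 1\right) 2 \right)} = - 171 \left(-3 + 18 + 2 \cdot 18^{2}\right) + \left(-3 + 1\right) 2 = - 171 \left(-3 + 18 + 2 \cdot 324\right) - 4 = - 171 \left(-3 + 18 + 648\right) - 4 = \left(-171\right) 663 - 4 = -113373 - 4 = -113377$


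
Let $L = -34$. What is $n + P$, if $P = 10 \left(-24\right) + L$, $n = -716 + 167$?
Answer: $-823$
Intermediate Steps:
$n = -549$
$P = -274$ ($P = 10 \left(-24\right) - 34 = -240 - 34 = -274$)
$n + P = -549 - 274 = -823$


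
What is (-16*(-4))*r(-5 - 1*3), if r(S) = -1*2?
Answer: -128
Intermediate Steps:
r(S) = -2
(-16*(-4))*r(-5 - 1*3) = -16*(-4)*(-2) = 64*(-2) = -128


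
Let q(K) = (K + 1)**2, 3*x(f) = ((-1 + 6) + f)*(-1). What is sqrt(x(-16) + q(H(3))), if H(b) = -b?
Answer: sqrt(69)/3 ≈ 2.7689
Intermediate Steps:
x(f) = -5/3 - f/3 (x(f) = (((-1 + 6) + f)*(-1))/3 = ((5 + f)*(-1))/3 = (-5 - f)/3 = -5/3 - f/3)
q(K) = (1 + K)**2
sqrt(x(-16) + q(H(3))) = sqrt((-5/3 - 1/3*(-16)) + (1 - 1*3)**2) = sqrt((-5/3 + 16/3) + (1 - 3)**2) = sqrt(11/3 + (-2)**2) = sqrt(11/3 + 4) = sqrt(23/3) = sqrt(69)/3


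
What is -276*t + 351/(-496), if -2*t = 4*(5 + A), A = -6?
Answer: -274143/496 ≈ -552.71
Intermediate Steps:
t = 2 (t = -2*(5 - 6) = -2*(-1) = -½*(-4) = 2)
-276*t + 351/(-496) = -276*2 + 351/(-496) = -552 + 351*(-1/496) = -552 - 351/496 = -274143/496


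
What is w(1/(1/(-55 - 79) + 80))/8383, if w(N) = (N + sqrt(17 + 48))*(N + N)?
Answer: 35912/963181224063 + 268*sqrt(65)/89857377 ≈ 2.4083e-5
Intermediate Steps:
w(N) = 2*N*(N + sqrt(65)) (w(N) = (N + sqrt(65))*(2*N) = 2*N*(N + sqrt(65)))
w(1/(1/(-55 - 79) + 80))/8383 = (2*(1/(1/(-55 - 79) + 80) + sqrt(65))/(1/(-55 - 79) + 80))/8383 = (2*(1/(1/(-134) + 80) + sqrt(65))/(1/(-134) + 80))*(1/8383) = (2*(1/(-1/134 + 80) + sqrt(65))/(-1/134 + 80))*(1/8383) = (2*(1/(10719/134) + sqrt(65))/(10719/134))*(1/8383) = (2*(134/10719)*(134/10719 + sqrt(65)))*(1/8383) = (35912/114896961 + 268*sqrt(65)/10719)*(1/8383) = 35912/963181224063 + 268*sqrt(65)/89857377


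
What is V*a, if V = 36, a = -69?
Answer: -2484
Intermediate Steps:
V*a = 36*(-69) = -2484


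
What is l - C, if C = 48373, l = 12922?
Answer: -35451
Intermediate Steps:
l - C = 12922 - 1*48373 = 12922 - 48373 = -35451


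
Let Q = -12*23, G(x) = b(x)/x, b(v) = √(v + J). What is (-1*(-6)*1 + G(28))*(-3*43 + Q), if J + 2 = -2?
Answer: -2430 - 405*√6/14 ≈ -2500.9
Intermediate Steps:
J = -4 (J = -2 - 2 = -4)
b(v) = √(-4 + v) (b(v) = √(v - 4) = √(-4 + v))
G(x) = √(-4 + x)/x
Q = -276
(-1*(-6)*1 + G(28))*(-3*43 + Q) = (-1*(-6)*1 + √(-4 + 28)/28)*(-3*43 - 276) = (6*1 + √24/28)*(-129 - 276) = (6 + (2*√6)/28)*(-405) = (6 + √6/14)*(-405) = -2430 - 405*√6/14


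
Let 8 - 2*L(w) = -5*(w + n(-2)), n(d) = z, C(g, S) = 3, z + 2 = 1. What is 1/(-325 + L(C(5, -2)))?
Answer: -1/316 ≈ -0.0031646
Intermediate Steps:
z = -1 (z = -2 + 1 = -1)
n(d) = -1
L(w) = 3/2 + 5*w/2 (L(w) = 4 - (-5)*(w - 1)/2 = 4 - (-5)*(-1 + w)/2 = 4 - (5 - 5*w)/2 = 4 + (-5/2 + 5*w/2) = 3/2 + 5*w/2)
1/(-325 + L(C(5, -2))) = 1/(-325 + (3/2 + (5/2)*3)) = 1/(-325 + (3/2 + 15/2)) = 1/(-325 + 9) = 1/(-316) = -1/316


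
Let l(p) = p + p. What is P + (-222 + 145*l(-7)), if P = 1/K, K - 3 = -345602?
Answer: -778288949/345599 ≈ -2252.0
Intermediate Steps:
l(p) = 2*p
K = -345599 (K = 3 - 345602 = -345599)
P = -1/345599 (P = 1/(-345599) = -1/345599 ≈ -2.8935e-6)
P + (-222 + 145*l(-7)) = -1/345599 + (-222 + 145*(2*(-7))) = -1/345599 + (-222 + 145*(-14)) = -1/345599 + (-222 - 2030) = -1/345599 - 2252 = -778288949/345599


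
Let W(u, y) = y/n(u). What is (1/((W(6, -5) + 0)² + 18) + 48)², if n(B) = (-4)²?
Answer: 49568569600/21464689 ≈ 2309.3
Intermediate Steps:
n(B) = 16
W(u, y) = y/16
(1/((W(6, -5) + 0)² + 18) + 48)² = (1/(((1/16)*(-5) + 0)² + 18) + 48)² = (1/((-5/16 + 0)² + 18) + 48)² = (1/((-5/16)² + 18) + 48)² = (1/(25/256 + 18) + 48)² = (1/(4633/256) + 48)² = (256/4633 + 48)² = (222640/4633)² = 49568569600/21464689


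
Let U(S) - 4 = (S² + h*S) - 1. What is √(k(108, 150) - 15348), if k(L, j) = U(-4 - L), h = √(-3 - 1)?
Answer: √(-2801 - 224*I) ≈ 2.1145 - 52.967*I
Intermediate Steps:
h = 2*I (h = √(-4) = 2*I ≈ 2.0*I)
U(S) = 3 + S² + 2*I*S (U(S) = 4 + ((S² + (2*I)*S) - 1) = 4 + ((S² + 2*I*S) - 1) = 4 + (-1 + S² + 2*I*S) = 3 + S² + 2*I*S)
k(L, j) = 3 + (-4 - L)² + 2*I*(-4 - L)
√(k(108, 150) - 15348) = √((3 + (4 + 108)² - 2*I*(4 + 108)) - 15348) = √((3 + 112² - 2*I*112) - 15348) = √((3 + 12544 - 224*I) - 15348) = √((12547 - 224*I) - 15348) = √(-2801 - 224*I)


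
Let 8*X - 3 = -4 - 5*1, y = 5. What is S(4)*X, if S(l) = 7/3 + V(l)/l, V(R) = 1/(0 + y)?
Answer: -143/80 ≈ -1.7875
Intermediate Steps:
V(R) = ⅕ (V(R) = 1/(0 + 5) = 1/5 = ⅕)
X = -¾ (X = 3/8 + (-4 - 5*1)/8 = 3/8 + (-4 - 5)/8 = 3/8 + (⅛)*(-9) = 3/8 - 9/8 = -¾ ≈ -0.75000)
S(l) = 7/3 + 1/(5*l)
S(4)*X = ((1/15)*(3 + 35*4)/4)*(-¾) = ((1/15)*(¼)*(3 + 140))*(-¾) = ((1/15)*(¼)*143)*(-¾) = (143/60)*(-¾) = -143/80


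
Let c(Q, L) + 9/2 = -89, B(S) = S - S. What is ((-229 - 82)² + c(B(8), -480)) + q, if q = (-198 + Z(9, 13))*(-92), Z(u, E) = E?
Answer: 227295/2 ≈ 1.1365e+5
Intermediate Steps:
B(S) = 0
c(Q, L) = -187/2 (c(Q, L) = -9/2 - 89 = -187/2)
q = 17020 (q = (-198 + 13)*(-92) = -185*(-92) = 17020)
((-229 - 82)² + c(B(8), -480)) + q = ((-229 - 82)² - 187/2) + 17020 = ((-311)² - 187/2) + 17020 = (96721 - 187/2) + 17020 = 193255/2 + 17020 = 227295/2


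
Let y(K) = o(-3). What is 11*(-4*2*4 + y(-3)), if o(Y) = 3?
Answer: -319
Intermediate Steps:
y(K) = 3
11*(-4*2*4 + y(-3)) = 11*(-4*2*4 + 3) = 11*(-8*4 + 3) = 11*(-32 + 3) = 11*(-29) = -319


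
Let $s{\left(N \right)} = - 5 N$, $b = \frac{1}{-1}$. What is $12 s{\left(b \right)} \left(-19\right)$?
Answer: $-1140$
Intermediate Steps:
$b = -1$
$12 s{\left(b \right)} \left(-19\right) = 12 \left(\left(-5\right) \left(-1\right)\right) \left(-19\right) = 12 \cdot 5 \left(-19\right) = 60 \left(-19\right) = -1140$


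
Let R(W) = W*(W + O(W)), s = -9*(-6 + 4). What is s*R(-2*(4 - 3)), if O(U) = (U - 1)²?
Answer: -252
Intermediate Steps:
O(U) = (-1 + U)²
s = 18 (s = -9*(-2) = 18)
R(W) = W*(W + (-1 + W)²)
s*R(-2*(4 - 3)) = 18*((-2*(4 - 3))*(-2*(4 - 3) + (-1 - 2*(4 - 3))²)) = 18*((-2*1)*(-2*1 + (-1 - 2*1)²)) = 18*(-2*(-2 + (-1 - 2)²)) = 18*(-2*(-2 + (-3)²)) = 18*(-2*(-2 + 9)) = 18*(-2*7) = 18*(-14) = -252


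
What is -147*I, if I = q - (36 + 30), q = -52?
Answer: 17346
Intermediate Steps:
I = -118 (I = -52 - (36 + 30) = -52 - 1*66 = -52 - 66 = -118)
-147*I = -147*(-118) = 17346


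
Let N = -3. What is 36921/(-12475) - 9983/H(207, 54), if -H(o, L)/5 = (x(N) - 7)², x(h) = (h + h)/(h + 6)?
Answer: 21916984/1010475 ≈ 21.690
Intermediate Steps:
x(h) = 2*h/(6 + h) (x(h) = (2*h)/(6 + h) = 2*h/(6 + h))
H(o, L) = -405 (H(o, L) = -5*(2*(-3)/(6 - 3) - 7)² = -5*(2*(-3)/3 - 7)² = -5*(2*(-3)*(⅓) - 7)² = -5*(-2 - 7)² = -5*(-9)² = -5*81 = -405)
36921/(-12475) - 9983/H(207, 54) = 36921/(-12475) - 9983/(-405) = 36921*(-1/12475) - 9983*(-1/405) = -36921/12475 + 9983/405 = 21916984/1010475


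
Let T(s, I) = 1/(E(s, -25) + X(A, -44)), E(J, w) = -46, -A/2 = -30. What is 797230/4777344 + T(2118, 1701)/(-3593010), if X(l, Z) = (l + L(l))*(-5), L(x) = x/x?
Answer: 2148341531933/12873783574080 ≈ 0.16688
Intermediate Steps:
L(x) = 1
A = 60 (A = -2*(-30) = 60)
X(l, Z) = -5 - 5*l (X(l, Z) = (l + 1)*(-5) = (1 + l)*(-5) = -5 - 5*l)
T(s, I) = -1/351 (T(s, I) = 1/(-46 + (-5 - 5*60)) = 1/(-46 + (-5 - 300)) = 1/(-46 - 305) = 1/(-351) = -1/351)
797230/4777344 + T(2118, 1701)/(-3593010) = 797230/4777344 - 1/351/(-3593010) = 797230*(1/4777344) - 1/351*(-1/3593010) = 398615/2388672 + 1/1261146510 = 2148341531933/12873783574080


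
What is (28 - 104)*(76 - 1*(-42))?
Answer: -8968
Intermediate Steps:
(28 - 104)*(76 - 1*(-42)) = -76*(76 + 42) = -76*118 = -8968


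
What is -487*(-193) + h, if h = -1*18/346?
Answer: 16260434/173 ≈ 93991.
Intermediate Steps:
h = -9/173 (h = -18*1/346 = -9/173 ≈ -0.052023)
-487*(-193) + h = -487*(-193) - 9/173 = 93991 - 9/173 = 16260434/173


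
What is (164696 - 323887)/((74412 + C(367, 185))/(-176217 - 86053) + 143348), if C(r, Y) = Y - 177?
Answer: -4175102357/3759580554 ≈ -1.1105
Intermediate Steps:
C(r, Y) = -177 + Y
(164696 - 323887)/((74412 + C(367, 185))/(-176217 - 86053) + 143348) = (164696 - 323887)/((74412 + (-177 + 185))/(-176217 - 86053) + 143348) = -159191/((74412 + 8)/(-262270) + 143348) = -159191/(74420*(-1/262270) + 143348) = -159191/(-7442/26227 + 143348) = -159191/3759580554/26227 = -159191*26227/3759580554 = -4175102357/3759580554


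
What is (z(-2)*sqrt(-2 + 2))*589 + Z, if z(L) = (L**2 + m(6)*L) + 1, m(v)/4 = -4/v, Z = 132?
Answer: 132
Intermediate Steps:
m(v) = -16/v (m(v) = 4*(-4/v) = -16/v)
z(L) = 1 + L**2 - 8*L/3 (z(L) = (L**2 + (-16/6)*L) + 1 = (L**2 + (-16*1/6)*L) + 1 = (L**2 - 8*L/3) + 1 = 1 + L**2 - 8*L/3)
(z(-2)*sqrt(-2 + 2))*589 + Z = ((1 + (-2)**2 - 8/3*(-2))*sqrt(-2 + 2))*589 + 132 = ((1 + 4 + 16/3)*sqrt(0))*589 + 132 = ((31/3)*0)*589 + 132 = 0*589 + 132 = 0 + 132 = 132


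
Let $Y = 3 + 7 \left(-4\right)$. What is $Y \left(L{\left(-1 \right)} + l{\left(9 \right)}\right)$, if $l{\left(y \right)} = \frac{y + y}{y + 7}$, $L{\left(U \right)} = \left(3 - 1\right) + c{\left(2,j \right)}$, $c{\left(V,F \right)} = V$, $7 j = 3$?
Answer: $- \frac{1025}{8} \approx -128.13$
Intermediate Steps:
$j = \frac{3}{7}$ ($j = \frac{1}{7} \cdot 3 = \frac{3}{7} \approx 0.42857$)
$Y = -25$ ($Y = 3 - 28 = -25$)
$L{\left(U \right)} = 4$ ($L{\left(U \right)} = \left(3 - 1\right) + 2 = 2 + 2 = 4$)
$l{\left(y \right)} = \frac{2 y}{7 + y}$
$Y \left(L{\left(-1 \right)} + l{\left(9 \right)}\right) = - 25 \left(4 + 2 \cdot 9 \frac{1}{7 + 9}\right) = - 25 \left(4 + 2 \cdot 9 \cdot \frac{1}{16}\right) = - 25 \left(4 + \frac{9}{8}\right) = \left(-25\right) \frac{41}{8} = - \frac{1025}{8}$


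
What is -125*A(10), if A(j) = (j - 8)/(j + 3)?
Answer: -250/13 ≈ -19.231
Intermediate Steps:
A(j) = (-8 + j)/(3 + j)
-125*A(10) = -125*(-8 + 10)/(3 + 10) = -125*2/13 = -250/13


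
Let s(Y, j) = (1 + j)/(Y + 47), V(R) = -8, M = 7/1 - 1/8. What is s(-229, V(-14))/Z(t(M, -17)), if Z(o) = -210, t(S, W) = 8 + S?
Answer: -1/5460 ≈ -0.00018315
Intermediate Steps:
M = 55/8 (M = 7*1 - 1*⅛ = 7 - ⅛ = 55/8 ≈ 6.8750)
s(Y, j) = (1 + j)/(47 + Y)
s(-229, V(-14))/Z(t(M, -17)) = ((1 - 8)/(47 - 229))/(-210) = (-7/(-182))*(-1/210) = -1/182*(-7)*(-1/210) = (1/26)*(-1/210) = -1/5460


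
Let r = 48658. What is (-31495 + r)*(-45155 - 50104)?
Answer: -1634930217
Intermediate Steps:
(-31495 + r)*(-45155 - 50104) = (-31495 + 48658)*(-45155 - 50104) = 17163*(-95259) = -1634930217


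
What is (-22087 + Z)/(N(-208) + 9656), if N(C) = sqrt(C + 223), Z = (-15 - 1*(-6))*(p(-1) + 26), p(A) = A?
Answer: -215444672/93238321 + 22312*sqrt(15)/93238321 ≈ -2.3098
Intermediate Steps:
Z = -225 (Z = (-15 - 1*(-6))*(-1 + 26) = (-15 + 6)*25 = -9*25 = -225)
N(C) = sqrt(223 + C)
(-22087 + Z)/(N(-208) + 9656) = (-22087 - 225)/(sqrt(223 - 208) + 9656) = -22312/(sqrt(15) + 9656) = -22312/(9656 + sqrt(15))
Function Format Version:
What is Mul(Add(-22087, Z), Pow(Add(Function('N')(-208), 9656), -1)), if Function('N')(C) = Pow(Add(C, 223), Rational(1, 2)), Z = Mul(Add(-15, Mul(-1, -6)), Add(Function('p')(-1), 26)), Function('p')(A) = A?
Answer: Add(Rational(-215444672, 93238321), Mul(Rational(22312, 93238321), Pow(15, Rational(1, 2)))) ≈ -2.3098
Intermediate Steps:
Z = -225 (Z = Mul(Add(-15, Mul(-1, -6)), Add(-1, 26)) = Mul(Add(-15, 6), 25) = Mul(-9, 25) = -225)
Function('N')(C) = Pow(Add(223, C), Rational(1, 2))
Mul(Add(-22087, Z), Pow(Add(Function('N')(-208), 9656), -1)) = Mul(Add(-22087, -225), Pow(Add(Pow(Add(223, -208), Rational(1, 2)), 9656), -1)) = Mul(-22312, Pow(Add(Pow(15, Rational(1, 2)), 9656), -1)) = Mul(-22312, Pow(Add(9656, Pow(15, Rational(1, 2))), -1))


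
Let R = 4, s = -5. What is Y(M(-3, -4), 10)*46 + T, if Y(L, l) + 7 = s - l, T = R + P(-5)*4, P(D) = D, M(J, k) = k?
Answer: -1028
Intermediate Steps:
T = -16 (T = 4 - 5*4 = 4 - 20 = -16)
Y(L, l) = -12 - l (Y(L, l) = -7 + (-5 - l) = -12 - l)
Y(M(-3, -4), 10)*46 + T = (-12 - 1*10)*46 - 16 = (-12 - 10)*46 - 16 = -22*46 - 16 = -1012 - 16 = -1028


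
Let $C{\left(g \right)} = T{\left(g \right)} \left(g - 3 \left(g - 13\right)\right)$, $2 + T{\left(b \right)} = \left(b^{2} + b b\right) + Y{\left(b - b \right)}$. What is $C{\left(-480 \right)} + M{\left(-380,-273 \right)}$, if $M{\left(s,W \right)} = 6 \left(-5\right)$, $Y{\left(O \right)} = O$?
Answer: $460337172$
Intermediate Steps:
$T{\left(b \right)} = -2 + 2 b^{2}$ ($T{\left(b \right)} = -2 + \left(\left(b^{2} + b b\right) + \left(b - b\right)\right) = -2 + \left(\left(b^{2} + b^{2}\right) + 0\right) = -2 + \left(2 b^{2} + 0\right) = -2 + 2 b^{2}$)
$M{\left(s,W \right)} = -30$
$C{\left(g \right)} = \left(-2 + 2 g^{2}\right) \left(39 - 2 g\right)$ ($C{\left(g \right)} = \left(-2 + 2 g^{2}\right) \left(g - 3 \left(g - 13\right)\right) = \left(-2 + 2 g^{2}\right) \left(g - 3 \left(-13 + g\right)\right) = \left(-2 + 2 g^{2}\right) \left(g - \left(-39 + 3 g\right)\right) = \left(-2 + 2 g^{2}\right) \left(39 - 2 g\right)$)
$C{\left(-480 \right)} + M{\left(-380,-273 \right)} = - 2 \left(-1 + \left(-480\right)^{2}\right) \left(-39 + 2 \left(-480\right)\right) - 30 = - 2 \left(-1 + 230400\right) \left(-39 - 960\right) - 30 = \left(-2\right) 230399 \left(-999\right) - 30 = 460337202 - 30 = 460337172$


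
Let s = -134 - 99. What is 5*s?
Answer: -1165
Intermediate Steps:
s = -233
5*s = 5*(-233) = -1165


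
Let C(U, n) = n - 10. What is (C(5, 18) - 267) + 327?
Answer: 68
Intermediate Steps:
C(U, n) = -10 + n
(C(5, 18) - 267) + 327 = ((-10 + 18) - 267) + 327 = (8 - 267) + 327 = -259 + 327 = 68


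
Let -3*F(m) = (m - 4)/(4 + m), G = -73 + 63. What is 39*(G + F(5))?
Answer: -3523/9 ≈ -391.44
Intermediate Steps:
G = -10
F(m) = -(-4 + m)/(3*(4 + m)) (F(m) = -(m - 4)/(3*(4 + m)) = -(-4 + m)/(3*(4 + m)))
39*(G + F(5)) = 39*(-10 + (4 - 1*5)/(3*(4 + 5))) = 39*(-10 + (⅓)*(4 - 5)/9) = 39*(-10 + (⅓)*(⅑)*(-1)) = 39*(-10 - 1/27) = 39*(-271/27) = -3523/9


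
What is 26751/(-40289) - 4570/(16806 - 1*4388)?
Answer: -258157324/250154401 ≈ -1.0320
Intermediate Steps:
26751/(-40289) - 4570/(16806 - 1*4388) = 26751*(-1/40289) - 4570/(16806 - 4388) = -26751/40289 - 4570/12418 = -26751/40289 - 4570*1/12418 = -26751/40289 - 2285/6209 = -258157324/250154401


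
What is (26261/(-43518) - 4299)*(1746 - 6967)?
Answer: 976902056603/43518 ≈ 2.2448e+7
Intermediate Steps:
(26261/(-43518) - 4299)*(1746 - 6967) = (26261*(-1/43518) - 4299)*(-5221) = (-26261/43518 - 4299)*(-5221) = -187110143/43518*(-5221) = 976902056603/43518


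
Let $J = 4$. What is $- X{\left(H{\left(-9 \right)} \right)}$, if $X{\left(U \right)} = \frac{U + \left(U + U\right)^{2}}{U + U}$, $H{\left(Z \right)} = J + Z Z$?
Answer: $- \frac{341}{2} \approx -170.5$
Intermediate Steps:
$H{\left(Z \right)} = 4 + Z^{2}$ ($H{\left(Z \right)} = 4 + Z Z = 4 + Z^{2}$)
$X{\left(U \right)} = \frac{U + 4 U^{2}}{2 U}$ ($X{\left(U \right)} = \frac{U + \left(2 U\right)^{2}}{2 U} = \left(U + 4 U^{2}\right) \frac{1}{2 U} = \frac{U + 4 U^{2}}{2 U}$)
$- X{\left(H{\left(-9 \right)} \right)} = - (\frac{1}{2} + 2 \left(4 + \left(-9\right)^{2}\right)) = - (\frac{1}{2} + 2 \left(4 + 81\right)) = - (\frac{1}{2} + 2 \cdot 85) = - (\frac{1}{2} + 170) = \left(-1\right) \frac{341}{2} = - \frac{341}{2}$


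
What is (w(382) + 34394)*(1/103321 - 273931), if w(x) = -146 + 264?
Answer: -976787091223200/103321 ≈ -9.4539e+9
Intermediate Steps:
w(x) = 118
(w(382) + 34394)*(1/103321 - 273931) = (118 + 34394)*(1/103321 - 273931) = 34512*(1/103321 - 273931) = 34512*(-28302824850/103321) = -976787091223200/103321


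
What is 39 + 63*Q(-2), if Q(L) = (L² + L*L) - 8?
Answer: 39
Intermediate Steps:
Q(L) = -8 + 2*L² (Q(L) = (L² + L²) - 8 = 2*L² - 8 = -8 + 2*L²)
39 + 63*Q(-2) = 39 + 63*(-8 + 2*(-2)²) = 39 + 63*(-8 + 2*4) = 39 + 63*(-8 + 8) = 39 + 63*0 = 39 + 0 = 39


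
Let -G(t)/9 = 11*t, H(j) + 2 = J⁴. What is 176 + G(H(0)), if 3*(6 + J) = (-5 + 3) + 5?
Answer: -61501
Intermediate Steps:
J = -5 (J = -6 + ((-5 + 3) + 5)/3 = -6 + (-2 + 5)/3 = -6 + (⅓)*3 = -6 + 1 = -5)
H(j) = 623 (H(j) = -2 + (-5)⁴ = -2 + 625 = 623)
G(t) = -99*t
176 + G(H(0)) = 176 - 99*623 = 176 - 61677 = -61501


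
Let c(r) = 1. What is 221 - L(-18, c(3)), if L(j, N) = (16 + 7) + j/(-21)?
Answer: 1380/7 ≈ 197.14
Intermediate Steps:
L(j, N) = 23 - j/21 (L(j, N) = 23 + j*(-1/21) = 23 - j/21)
221 - L(-18, c(3)) = 221 - (23 - 1/21*(-18)) = 221 - (23 + 6/7) = 221 - 1*167/7 = 221 - 167/7 = 1380/7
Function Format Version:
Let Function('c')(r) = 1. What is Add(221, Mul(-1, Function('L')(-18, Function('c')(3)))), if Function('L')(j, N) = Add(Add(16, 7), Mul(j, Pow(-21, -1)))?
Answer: Rational(1380, 7) ≈ 197.14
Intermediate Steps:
Function('L')(j, N) = Add(23, Mul(Rational(-1, 21), j)) (Function('L')(j, N) = Add(23, Mul(j, Rational(-1, 21))) = Add(23, Mul(Rational(-1, 21), j)))
Add(221, Mul(-1, Function('L')(-18, Function('c')(3)))) = Add(221, Mul(-1, Add(23, Mul(Rational(-1, 21), -18)))) = Add(221, Mul(-1, Add(23, Rational(6, 7)))) = Add(221, Mul(-1, Rational(167, 7))) = Add(221, Rational(-167, 7)) = Rational(1380, 7)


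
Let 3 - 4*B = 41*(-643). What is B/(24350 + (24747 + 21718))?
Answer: 13183/141630 ≈ 0.093081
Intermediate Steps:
B = 13183/2 (B = ¾ - 41*(-643)/4 = ¾ - ¼*(-26363) = ¾ + 26363/4 = 13183/2 ≈ 6591.5)
B/(24350 + (24747 + 21718)) = 13183/(2*(24350 + (24747 + 21718))) = 13183/(2*(24350 + 46465)) = (13183/2)/70815 = (13183/2)*(1/70815) = 13183/141630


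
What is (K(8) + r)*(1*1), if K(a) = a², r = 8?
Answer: 72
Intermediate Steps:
(K(8) + r)*(1*1) = (8² + 8)*(1*1) = (64 + 8)*1 = 72*1 = 72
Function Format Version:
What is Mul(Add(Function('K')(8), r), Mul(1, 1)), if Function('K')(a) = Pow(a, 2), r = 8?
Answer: 72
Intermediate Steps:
Mul(Add(Function('K')(8), r), Mul(1, 1)) = Mul(Add(Pow(8, 2), 8), Mul(1, 1)) = Mul(Add(64, 8), 1) = Mul(72, 1) = 72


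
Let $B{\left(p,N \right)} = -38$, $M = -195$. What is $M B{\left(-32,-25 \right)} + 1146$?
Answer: $8556$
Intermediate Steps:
$M B{\left(-32,-25 \right)} + 1146 = \left(-195\right) \left(-38\right) + 1146 = 7410 + 1146 = 8556$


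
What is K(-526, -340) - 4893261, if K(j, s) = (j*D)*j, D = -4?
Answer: -5999965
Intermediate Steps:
K(j, s) = -4*j**2 (K(j, s) = (j*(-4))*j = (-4*j)*j = -4*j**2)
K(-526, -340) - 4893261 = -4*(-526)**2 - 4893261 = -4*276676 - 4893261 = -1106704 - 4893261 = -5999965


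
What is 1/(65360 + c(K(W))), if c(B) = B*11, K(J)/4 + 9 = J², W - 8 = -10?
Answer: 1/65140 ≈ 1.5352e-5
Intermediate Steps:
W = -2 (W = 8 - 10 = -2)
K(J) = -36 + 4*J²
c(B) = 11*B
1/(65360 + c(K(W))) = 1/(65360 + 11*(-36 + 4*(-2)²)) = 1/(65360 + 11*(-36 + 4*4)) = 1/(65360 + 11*(-36 + 16)) = 1/(65360 + 11*(-20)) = 1/(65360 - 220) = 1/65140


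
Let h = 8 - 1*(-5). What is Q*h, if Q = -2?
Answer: -26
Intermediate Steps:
h = 13 (h = 8 + 5 = 13)
Q*h = -2*13 = -26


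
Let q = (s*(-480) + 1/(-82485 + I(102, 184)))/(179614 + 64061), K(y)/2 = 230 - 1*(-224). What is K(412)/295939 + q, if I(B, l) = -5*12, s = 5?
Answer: -40364232897439/5952562287674625 ≈ -0.0067810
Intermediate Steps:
I(B, l) = -60
K(y) = 908 (K(y) = 2*(230 - 1*(-224)) = 2*(230 + 224) = 2*454 = 908)
q = -198108001/20114152875 (q = (5*(-480) + 1/(-82485 - 60))/(179614 + 64061) = (-2400 + 1/(-82545))/243675 = (-2400 - 1/82545)*(1/243675) = -198108001/82545*1/243675 = -198108001/20114152875 ≈ -0.0098492)
K(412)/295939 + q = 908/295939 - 198108001/20114152875 = -40364232897439/5952562287674625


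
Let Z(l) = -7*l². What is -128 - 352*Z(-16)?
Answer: 630656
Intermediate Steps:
-128 - 352*Z(-16) = -128 - (-2464)*(-16)² = -128 - (-2464)*256 = -128 - 352*(-1792) = -128 + 630784 = 630656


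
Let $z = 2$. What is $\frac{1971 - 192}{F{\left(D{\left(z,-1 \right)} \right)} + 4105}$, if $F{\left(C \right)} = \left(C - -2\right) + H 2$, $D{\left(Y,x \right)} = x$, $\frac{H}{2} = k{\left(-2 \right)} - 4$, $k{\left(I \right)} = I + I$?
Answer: $\frac{593}{1358} \approx 0.43667$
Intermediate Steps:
$k{\left(I \right)} = 2 I$
$H = -16$ ($H = 2 \left(2 \left(-2\right) - 4\right) = 2 \left(-4 - 4\right) = 2 \left(-8\right) = -16$)
$F{\left(C \right)} = -30 + C$ ($F{\left(C \right)} = \left(C - -2\right) - 32 = \left(C + 2\right) - 32 = \left(2 + C\right) - 32 = -30 + C$)
$\frac{1971 - 192}{F{\left(D{\left(z,-1 \right)} \right)} + 4105} = \frac{1971 - 192}{\left(-30 - 1\right) + 4105} = \frac{1779}{-31 + 4105} = \frac{1779}{4074} = 1779 \cdot \frac{1}{4074} = \frac{593}{1358}$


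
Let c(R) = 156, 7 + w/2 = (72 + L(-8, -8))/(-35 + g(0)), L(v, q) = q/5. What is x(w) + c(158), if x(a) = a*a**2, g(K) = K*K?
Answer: -30539033764/5359375 ≈ -5698.2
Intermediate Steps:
L(v, q) = q/5 (L(v, q) = q*(1/5) = q/5)
g(K) = K**2
w = -3154/175 (w = -14 + 2*((72 + (1/5)*(-8))/(-35 + 0**2)) = -14 + 2*((72 - 8/5)/(-35 + 0)) = -14 + 2*((352/5)/(-35)) = -14 + 2*((352/5)*(-1/35)) = -14 + 2*(-352/175) = -14 - 704/175 = -3154/175 ≈ -18.023)
x(a) = a**3
x(w) + c(158) = (-3154/175)**3 + 156 = -31375096264/5359375 + 156 = -30539033764/5359375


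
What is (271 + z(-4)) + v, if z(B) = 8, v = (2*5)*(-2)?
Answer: 259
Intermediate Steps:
v = -20 (v = 10*(-2) = -20)
(271 + z(-4)) + v = (271 + 8) - 20 = 279 - 20 = 259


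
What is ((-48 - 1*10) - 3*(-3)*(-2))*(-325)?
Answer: 24700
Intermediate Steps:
((-48 - 1*10) - 3*(-3)*(-2))*(-325) = ((-48 - 10) + 9*(-2))*(-325) = (-58 - 18)*(-325) = -76*(-325) = 24700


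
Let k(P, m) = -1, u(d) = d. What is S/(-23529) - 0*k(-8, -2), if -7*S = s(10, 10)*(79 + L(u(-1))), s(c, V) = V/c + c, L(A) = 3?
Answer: 82/14973 ≈ 0.0054765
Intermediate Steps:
s(c, V) = c + V/c (s(c, V) = V/c + c = c + V/c)
S = -902/7 (S = -(10 + 10/10)*(79 + 3)/7 = -(10 + 10*(⅒))*82/7 = -(10 + 1)*82/7 = -11*82/7 = -⅐*902 = -902/7 ≈ -128.86)
S/(-23529) - 0*k(-8, -2) = -902/7/(-23529) - 0*(-1) = -902/7*(-1/23529) - 1*0 = 82/14973 + 0 = 82/14973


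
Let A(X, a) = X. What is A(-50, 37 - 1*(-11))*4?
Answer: -200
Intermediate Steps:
A(-50, 37 - 1*(-11))*4 = -50*4 = -200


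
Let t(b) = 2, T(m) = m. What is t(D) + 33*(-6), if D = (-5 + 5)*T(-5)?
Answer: -196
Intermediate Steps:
D = 0 (D = (-5 + 5)*(-5) = 0*(-5) = 0)
t(D) + 33*(-6) = 2 + 33*(-6) = 2 - 198 = -196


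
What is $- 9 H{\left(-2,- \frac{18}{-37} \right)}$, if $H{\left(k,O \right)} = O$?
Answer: $- \frac{162}{37} \approx -4.3784$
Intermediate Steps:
$- 9 H{\left(-2,- \frac{18}{-37} \right)} = - 9 \left(- \frac{18}{-37}\right) = - 9 \left(\left(-18\right) \left(- \frac{1}{37}\right)\right) = \left(-9\right) \frac{18}{37} = - \frac{162}{37}$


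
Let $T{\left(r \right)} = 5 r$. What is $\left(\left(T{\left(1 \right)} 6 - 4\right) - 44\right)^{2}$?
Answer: $324$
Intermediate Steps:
$\left(\left(T{\left(1 \right)} 6 - 4\right) - 44\right)^{2} = \left(\left(5 \cdot 1 \cdot 6 - 4\right) - 44\right)^{2} = \left(\left(5 \cdot 6 - 4\right) - 44\right)^{2} = \left(\left(30 - 4\right) - 44\right)^{2} = \left(26 - 44\right)^{2} = \left(-18\right)^{2} = 324$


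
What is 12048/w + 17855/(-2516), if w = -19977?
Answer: -129000701/16754044 ≈ -7.6997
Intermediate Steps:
12048/w + 17855/(-2516) = 12048/(-19977) + 17855/(-2516) = 12048*(-1/19977) + 17855*(-1/2516) = -4016/6659 - 17855/2516 = -129000701/16754044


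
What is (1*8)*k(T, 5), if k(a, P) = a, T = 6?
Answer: 48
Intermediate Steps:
(1*8)*k(T, 5) = (1*8)*6 = 8*6 = 48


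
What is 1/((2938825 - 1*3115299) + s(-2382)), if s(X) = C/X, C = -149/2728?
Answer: -6498096/1146744993355 ≈ -5.6666e-6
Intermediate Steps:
C = -149/2728 (C = -149*1/2728 = -149/2728 ≈ -0.054619)
s(X) = -149/(2728*X)
1/((2938825 - 1*3115299) + s(-2382)) = 1/((2938825 - 1*3115299) - 149/2728/(-2382)) = 1/((2938825 - 3115299) - 149/2728*(-1/2382)) = 1/(-176474 + 149/6498096) = 1/(-1146744993355/6498096) = -6498096/1146744993355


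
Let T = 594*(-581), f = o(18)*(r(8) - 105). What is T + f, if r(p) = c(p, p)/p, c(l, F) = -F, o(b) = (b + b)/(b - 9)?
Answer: -345538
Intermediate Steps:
o(b) = 2*b/(-9 + b) (o(b) = (2*b)/(-9 + b) = 2*b/(-9 + b))
r(p) = -1 (r(p) = (-p)/p = -1)
f = -424 (f = (2*18/(-9 + 18))*(-1 - 105) = (2*18/9)*(-106) = (2*18*(1/9))*(-106) = 4*(-106) = -424)
T = -345114
T + f = -345114 - 424 = -345538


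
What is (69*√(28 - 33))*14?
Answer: 966*I*√5 ≈ 2160.0*I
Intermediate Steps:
(69*√(28 - 33))*14 = (69*√(-5))*14 = (69*(I*√5))*14 = (69*I*√5)*14 = 966*I*√5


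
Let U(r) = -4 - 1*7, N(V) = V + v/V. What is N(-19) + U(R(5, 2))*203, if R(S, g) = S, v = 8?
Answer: -42796/19 ≈ -2252.4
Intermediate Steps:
N(V) = V + 8/V
U(r) = -11 (U(r) = -4 - 7 = -11)
N(-19) + U(R(5, 2))*203 = (-19 + 8/(-19)) - 11*203 = (-19 + 8*(-1/19)) - 2233 = (-19 - 8/19) - 2233 = -369/19 - 2233 = -42796/19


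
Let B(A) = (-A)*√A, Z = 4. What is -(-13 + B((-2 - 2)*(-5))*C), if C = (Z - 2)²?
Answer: 13 + 160*√5 ≈ 370.77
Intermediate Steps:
C = 4 (C = (4 - 2)² = 2² = 4)
B(A) = -A^(3/2)
-(-13 + B((-2 - 2)*(-5))*C) = -(-13 - ((-2 - 2)*(-5))^(3/2)*4) = -(-13 - (-4*(-5))^(3/2)*4) = -(-13 - 20^(3/2)*4) = -(-13 - 40*√5*4) = -(-13 - 160*√5) = 13 + 160*√5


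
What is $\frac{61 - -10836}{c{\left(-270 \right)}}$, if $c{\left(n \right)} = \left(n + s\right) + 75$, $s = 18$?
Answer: $- \frac{10897}{177} \approx -61.565$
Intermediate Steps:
$c{\left(n \right)} = 93 + n$ ($c{\left(n \right)} = \left(n + 18\right) + 75 = \left(18 + n\right) + 75 = 93 + n$)
$\frac{61 - -10836}{c{\left(-270 \right)}} = \frac{61 - -10836}{93 - 270} = \frac{61 + 10836}{-177} = 10897 \left(- \frac{1}{177}\right) = - \frac{10897}{177}$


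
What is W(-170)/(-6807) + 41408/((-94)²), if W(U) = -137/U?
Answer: 11978928247/2556232710 ≈ 4.6862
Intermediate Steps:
W(-170)/(-6807) + 41408/((-94)²) = -137/(-170)/(-6807) + 41408/((-94)²) = -137*(-1/170)*(-1/6807) + 41408/8836 = (137/170)*(-1/6807) + 41408*(1/8836) = -137/1157190 + 10352/2209 = 11978928247/2556232710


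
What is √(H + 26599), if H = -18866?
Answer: √7733 ≈ 87.938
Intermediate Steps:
√(H + 26599) = √(-18866 + 26599) = √7733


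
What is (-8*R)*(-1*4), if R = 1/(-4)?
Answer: -8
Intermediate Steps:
R = -¼ (R = 1*(-¼) = -¼ ≈ -0.25000)
(-8*R)*(-1*4) = (-8*(-¼))*(-1*4) = 2*(-4) = -8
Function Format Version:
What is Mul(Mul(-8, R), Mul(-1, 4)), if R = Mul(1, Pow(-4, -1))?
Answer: -8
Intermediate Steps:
R = Rational(-1, 4) (R = Mul(1, Rational(-1, 4)) = Rational(-1, 4) ≈ -0.25000)
Mul(Mul(-8, R), Mul(-1, 4)) = Mul(Mul(-8, Rational(-1, 4)), Mul(-1, 4)) = Mul(2, -4) = -8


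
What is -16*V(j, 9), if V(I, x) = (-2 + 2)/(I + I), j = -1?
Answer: 0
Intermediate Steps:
V(I, x) = 0 (V(I, x) = 0/((2*I)) = 0*(1/(2*I)) = 0)
-16*V(j, 9) = -16*0 = 0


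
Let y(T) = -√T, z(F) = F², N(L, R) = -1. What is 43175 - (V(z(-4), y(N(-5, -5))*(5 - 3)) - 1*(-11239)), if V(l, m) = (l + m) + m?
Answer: 31920 + 4*I ≈ 31920.0 + 4.0*I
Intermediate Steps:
V(l, m) = l + 2*m
43175 - (V(z(-4), y(N(-5, -5))*(5 - 3)) - 1*(-11239)) = 43175 - (((-4)² + 2*((-√(-1))*(5 - 3))) - 1*(-11239)) = 43175 - ((16 + 2*(-I*2)) + 11239) = 43175 - ((16 + 2*(-2*I)) + 11239) = 43175 - ((16 - 4*I) + 11239) = 43175 - (11255 - 4*I) = 43175 + (-11255 + 4*I) = 31920 + 4*I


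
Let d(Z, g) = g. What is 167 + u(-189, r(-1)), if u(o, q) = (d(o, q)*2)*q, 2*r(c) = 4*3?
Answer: 239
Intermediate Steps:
r(c) = 6 (r(c) = (4*3)/2 = (½)*12 = 6)
u(o, q) = 2*q² (u(o, q) = (q*2)*q = (2*q)*q = 2*q²)
167 + u(-189, r(-1)) = 167 + 2*6² = 167 + 2*36 = 167 + 72 = 239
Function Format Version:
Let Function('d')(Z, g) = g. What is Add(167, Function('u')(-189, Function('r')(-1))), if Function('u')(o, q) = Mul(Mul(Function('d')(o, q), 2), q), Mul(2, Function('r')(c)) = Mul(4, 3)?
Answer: 239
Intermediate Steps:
Function('r')(c) = 6 (Function('r')(c) = Mul(Rational(1, 2), Mul(4, 3)) = Mul(Rational(1, 2), 12) = 6)
Function('u')(o, q) = Mul(2, Pow(q, 2)) (Function('u')(o, q) = Mul(Mul(q, 2), q) = Mul(Mul(2, q), q) = Mul(2, Pow(q, 2)))
Add(167, Function('u')(-189, Function('r')(-1))) = Add(167, Mul(2, Pow(6, 2))) = Add(167, Mul(2, 36)) = Add(167, 72) = 239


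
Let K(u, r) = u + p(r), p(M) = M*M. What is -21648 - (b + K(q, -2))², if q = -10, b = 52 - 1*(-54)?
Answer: -31648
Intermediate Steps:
b = 106 (b = 52 + 54 = 106)
p(M) = M²
K(u, r) = u + r²
-21648 - (b + K(q, -2))² = -21648 - (106 + (-10 + (-2)²))² = -21648 - (106 + (-10 + 4))² = -21648 - (106 - 6)² = -21648 - 1*100² = -21648 - 1*10000 = -21648 - 10000 = -31648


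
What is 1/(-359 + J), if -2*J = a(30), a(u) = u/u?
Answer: -2/719 ≈ -0.0027816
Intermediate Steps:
a(u) = 1
J = -½ (J = -½*1 = -½ ≈ -0.50000)
1/(-359 + J) = 1/(-359 - ½) = 1/(-719/2) = -2/719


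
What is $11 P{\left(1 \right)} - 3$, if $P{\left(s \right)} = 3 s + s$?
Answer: $41$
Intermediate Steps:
$P{\left(s \right)} = 4 s$
$11 P{\left(1 \right)} - 3 = 11 \cdot 4 \cdot 1 - 3 = 11 \cdot 4 - 3 = 44 - 3 = 41$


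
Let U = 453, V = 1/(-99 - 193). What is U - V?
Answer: 132277/292 ≈ 453.00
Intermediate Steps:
V = -1/292 (V = 1/(-292) = -1/292 ≈ -0.0034247)
U - V = 453 - 1*(-1/292) = 453 + 1/292 = 132277/292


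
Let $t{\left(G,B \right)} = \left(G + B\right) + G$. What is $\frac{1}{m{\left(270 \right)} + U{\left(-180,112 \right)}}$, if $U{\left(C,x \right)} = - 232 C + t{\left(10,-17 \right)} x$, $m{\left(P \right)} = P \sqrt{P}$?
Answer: $\frac{1754}{73016259} - \frac{45 \sqrt{30}}{97355012} \approx 2.149 \cdot 10^{-5}$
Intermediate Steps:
$m{\left(P \right)} = P^{\frac{3}{2}}$
$t{\left(G,B \right)} = B + 2 G$ ($t{\left(G,B \right)} = \left(B + G\right) + G = B + 2 G$)
$U{\left(C,x \right)} = - 232 C + 3 x$ ($U{\left(C,x \right)} = - 232 C + \left(-17 + 2 \cdot 10\right) x = - 232 C + \left(-17 + 20\right) x = - 232 C + 3 x$)
$\frac{1}{m{\left(270 \right)} + U{\left(-180,112 \right)}} = \frac{1}{270^{\frac{3}{2}} + \left(\left(-232\right) \left(-180\right) + 3 \cdot 112\right)} = \frac{1}{810 \sqrt{30} + \left(41760 + 336\right)} = \frac{1}{810 \sqrt{30} + 42096} = \frac{1}{42096 + 810 \sqrt{30}}$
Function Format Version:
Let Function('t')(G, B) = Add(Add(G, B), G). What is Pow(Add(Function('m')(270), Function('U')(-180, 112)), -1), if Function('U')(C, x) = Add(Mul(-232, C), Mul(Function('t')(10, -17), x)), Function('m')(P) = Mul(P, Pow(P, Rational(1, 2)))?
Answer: Add(Rational(1754, 73016259), Mul(Rational(-45, 97355012), Pow(30, Rational(1, 2)))) ≈ 2.1490e-5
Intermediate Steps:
Function('m')(P) = Pow(P, Rational(3, 2))
Function('t')(G, B) = Add(B, Mul(2, G)) (Function('t')(G, B) = Add(Add(B, G), G) = Add(B, Mul(2, G)))
Function('U')(C, x) = Add(Mul(-232, C), Mul(3, x)) (Function('U')(C, x) = Add(Mul(-232, C), Mul(Add(-17, Mul(2, 10)), x)) = Add(Mul(-232, C), Mul(Add(-17, 20), x)) = Add(Mul(-232, C), Mul(3, x)))
Pow(Add(Function('m')(270), Function('U')(-180, 112)), -1) = Pow(Add(Pow(270, Rational(3, 2)), Add(Mul(-232, -180), Mul(3, 112))), -1) = Pow(Add(Mul(810, Pow(30, Rational(1, 2))), Add(41760, 336)), -1) = Pow(Add(Mul(810, Pow(30, Rational(1, 2))), 42096), -1) = Pow(Add(42096, Mul(810, Pow(30, Rational(1, 2)))), -1)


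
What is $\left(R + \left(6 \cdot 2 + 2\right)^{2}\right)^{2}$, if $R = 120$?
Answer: $99856$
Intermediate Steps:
$\left(R + \left(6 \cdot 2 + 2\right)^{2}\right)^{2} = \left(120 + \left(6 \cdot 2 + 2\right)^{2}\right)^{2} = \left(120 + \left(12 + 2\right)^{2}\right)^{2} = \left(120 + 14^{2}\right)^{2} = \left(120 + 196\right)^{2} = 316^{2} = 99856$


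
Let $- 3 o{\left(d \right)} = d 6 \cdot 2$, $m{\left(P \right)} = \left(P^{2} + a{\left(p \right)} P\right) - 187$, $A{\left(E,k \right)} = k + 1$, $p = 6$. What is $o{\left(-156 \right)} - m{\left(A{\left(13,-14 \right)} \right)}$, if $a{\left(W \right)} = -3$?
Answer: $603$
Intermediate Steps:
$A{\left(E,k \right)} = 1 + k$
$m{\left(P \right)} = -187 + P^{2} - 3 P$ ($m{\left(P \right)} = \left(P^{2} - 3 P\right) - 187 = -187 + P^{2} - 3 P$)
$o{\left(d \right)} = - 4 d$ ($o{\left(d \right)} = - \frac{d 6 \cdot 2}{3} = - \frac{6 d 2}{3} = - \frac{12 d}{3} = - 4 d$)
$o{\left(-156 \right)} - m{\left(A{\left(13,-14 \right)} \right)} = \left(-4\right) \left(-156\right) - \left(-187 + \left(1 - 14\right)^{2} - 3 \left(1 - 14\right)\right) = 624 - \left(-187 + \left(-13\right)^{2} - -39\right) = 624 - \left(-187 + 169 + 39\right) = 624 - 21 = 603$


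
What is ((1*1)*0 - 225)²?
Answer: 50625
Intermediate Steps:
((1*1)*0 - 225)² = (1*0 - 225)² = (0 - 225)² = (-225)² = 50625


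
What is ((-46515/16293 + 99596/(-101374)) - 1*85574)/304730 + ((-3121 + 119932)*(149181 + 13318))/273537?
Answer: 25274567318093578443781/364222802754143190 ≈ 69393.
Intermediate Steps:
((-46515/16293 + 99596/(-101374)) - 1*85574)/304730 + ((-3121 + 119932)*(149181 + 13318))/273537 = ((-46515*1/16293 + 99596*(-1/101374)) - 85574)*(1/304730) + (116811*162499)*(1/273537) = ((-15505/5431 - 7114/7241) - 85574)*(1/304730) + 18981670689*(1/273537) = (-150907839/39325871 - 85574)*(1/304730) + 2109074521/30393 = -3365422992793/39325871*1/304730 + 2109074521/30393 = -3365422992793/11983772669830 + 2109074521/30393 = 25274567318093578443781/364222802754143190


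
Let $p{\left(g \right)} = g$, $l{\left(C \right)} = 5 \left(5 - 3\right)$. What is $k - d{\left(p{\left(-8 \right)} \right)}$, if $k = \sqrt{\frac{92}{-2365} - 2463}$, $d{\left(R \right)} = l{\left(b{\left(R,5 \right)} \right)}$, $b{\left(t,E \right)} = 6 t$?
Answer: $-10 + \frac{i \sqrt{13776330755}}{2365} \approx -10.0 + 49.629 i$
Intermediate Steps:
$l{\left(C \right)} = 10$ ($l{\left(C \right)} = 5 \cdot 2 = 10$)
$d{\left(R \right)} = 10$
$k = \frac{i \sqrt{13776330755}}{2365}$ ($k = \sqrt{92 \left(- \frac{1}{2365}\right) - 2463} = \sqrt{- \frac{92}{2365} - 2463} = \sqrt{- \frac{5825087}{2365}} = \frac{i \sqrt{13776330755}}{2365} \approx 49.629 i$)
$k - d{\left(p{\left(-8 \right)} \right)} = \frac{i \sqrt{13776330755}}{2365} - 10 = -10 + \frac{i \sqrt{13776330755}}{2365}$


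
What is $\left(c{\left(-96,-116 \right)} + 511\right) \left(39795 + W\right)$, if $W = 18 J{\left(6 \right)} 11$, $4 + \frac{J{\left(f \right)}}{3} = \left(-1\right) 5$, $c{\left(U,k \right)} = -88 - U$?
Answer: $17879031$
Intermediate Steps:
$J{\left(f \right)} = -27$ ($J{\left(f \right)} = -12 + 3 \left(\left(-1\right) 5\right) = -12 + 3 \left(-5\right) = -12 - 15 = -27$)
$W = -5346$ ($W = 18 \left(-27\right) 11 = \left(-486\right) 11 = -5346$)
$\left(c{\left(-96,-116 \right)} + 511\right) \left(39795 + W\right) = \left(\left(-88 - -96\right) + 511\right) \left(39795 - 5346\right) = \left(\left(-88 + 96\right) + 511\right) 34449 = \left(8 + 511\right) 34449 = 519 \cdot 34449 = 17879031$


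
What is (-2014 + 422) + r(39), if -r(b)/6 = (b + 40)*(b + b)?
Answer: -38564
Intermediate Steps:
r(b) = -12*b*(40 + b) (r(b) = -6*(b + 40)*(b + b) = -6*(40 + b)*2*b = -12*b*(40 + b))
(-2014 + 422) + r(39) = (-2014 + 422) - 12*39*(40 + 39) = -1592 - 12*39*79 = -1592 - 36972 = -38564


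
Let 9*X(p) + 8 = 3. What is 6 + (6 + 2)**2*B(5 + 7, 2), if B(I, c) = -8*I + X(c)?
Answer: -55562/9 ≈ -6173.6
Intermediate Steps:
X(p) = -5/9 (X(p) = -8/9 + (1/9)*3 = -8/9 + 1/3 = -5/9)
B(I, c) = -5/9 - 8*I (B(I, c) = -8*I - 5/9 = -5/9 - 8*I)
6 + (6 + 2)**2*B(5 + 7, 2) = 6 + (6 + 2)**2*(-5/9 - 8*(5 + 7)) = 6 + 8**2*(-5/9 - 8*12) = 6 + 64*(-5/9 - 96) = 6 + 64*(-869/9) = 6 - 55616/9 = -55562/9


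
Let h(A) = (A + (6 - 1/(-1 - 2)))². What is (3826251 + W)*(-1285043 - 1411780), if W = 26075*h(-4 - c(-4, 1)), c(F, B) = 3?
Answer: -10349974882673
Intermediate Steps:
h(A) = (19/3 + A)² (h(A) = (A + (6 - 1/(-3)))² = (A + (6 - 1*(-⅓)))² = (A + (6 + ⅓))² = (A + 19/3)² = (19/3 + A)²)
W = 104300/9 (W = 26075*((19 + 3*(-4 - 1*3))²/9) = 26075*((19 + 3*(-4 - 3))²/9) = 26075*((19 + 3*(-7))²/9) = 26075*((19 - 21)²/9) = 26075*((⅑)*(-2)²) = 26075*((⅑)*4) = 26075*(4/9) = 104300/9 ≈ 11589.)
(3826251 + W)*(-1285043 - 1411780) = (3826251 + 104300/9)*(-1285043 - 1411780) = (34540559/9)*(-2696823) = -10349974882673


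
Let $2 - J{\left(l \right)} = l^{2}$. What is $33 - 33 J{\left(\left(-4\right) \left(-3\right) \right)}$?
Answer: $4719$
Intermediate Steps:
$J{\left(l \right)} = 2 - l^{2}$
$33 - 33 J{\left(\left(-4\right) \left(-3\right) \right)} = 33 - 33 \left(2 - \left(\left(-4\right) \left(-3\right)\right)^{2}\right) = 33 - 33 \left(2 - 12^{2}\right) = 33 - 33 \left(2 - 144\right) = 33 - -4686 = 33 + 4686 = 4719$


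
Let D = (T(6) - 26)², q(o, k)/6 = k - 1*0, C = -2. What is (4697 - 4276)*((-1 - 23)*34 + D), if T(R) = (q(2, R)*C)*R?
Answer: 87967108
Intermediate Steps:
q(o, k) = 6*k (q(o, k) = 6*(k - 1*0) = 6*(k + 0) = 6*k)
T(R) = -12*R² (T(R) = ((6*R)*(-2))*R = (-12*R)*R = -12*R²)
D = 209764 (D = (-12*6² - 26)² = (-12*36 - 26)² = (-432 - 26)² = (-458)² = 209764)
(4697 - 4276)*((-1 - 23)*34 + D) = (4697 - 4276)*((-1 - 23)*34 + 209764) = 421*(-24*34 + 209764) = 421*(-816 + 209764) = 421*208948 = 87967108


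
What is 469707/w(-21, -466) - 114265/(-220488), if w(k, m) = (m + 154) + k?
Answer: -3834322473/2719352 ≈ -1410.0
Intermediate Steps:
w(k, m) = 154 + k + m (w(k, m) = (154 + m) + k = 154 + k + m)
469707/w(-21, -466) - 114265/(-220488) = 469707/(154 - 21 - 466) - 114265/(-220488) = 469707/(-333) - 114265*(-1/220488) = 469707*(-1/333) + 114265/220488 = -156569/111 + 114265/220488 = -3834322473/2719352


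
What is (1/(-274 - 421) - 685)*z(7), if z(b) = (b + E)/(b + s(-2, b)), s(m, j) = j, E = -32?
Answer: 1190190/973 ≈ 1223.2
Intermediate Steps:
z(b) = (-32 + b)/(2*b) (z(b) = (b - 32)/(b + b) = (-32 + b)/((2*b)) = (-32 + b)*(1/(2*b)) = (-32 + b)/(2*b))
(1/(-274 - 421) - 685)*z(7) = (1/(-274 - 421) - 685)*((1/2)*(-32 + 7)/7) = (1/(-695) - 685)*((1/2)*(1/7)*(-25)) = (-1/695 - 685)*(-25/14) = -476076/695*(-25/14) = 1190190/973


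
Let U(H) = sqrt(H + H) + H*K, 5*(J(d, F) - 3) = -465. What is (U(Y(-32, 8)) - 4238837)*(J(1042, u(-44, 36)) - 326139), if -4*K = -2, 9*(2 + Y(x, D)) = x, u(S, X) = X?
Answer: 4148497385594/3 - 1087430*I ≈ 1.3828e+12 - 1.0874e+6*I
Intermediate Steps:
Y(x, D) = -2 + x/9
K = 1/2 (K = -1/4*(-2) = 1/2 ≈ 0.50000)
J(d, F) = -90 (J(d, F) = 3 + (1/5)*(-465) = 3 - 93 = -90)
U(H) = H/2 + sqrt(2)*sqrt(H) (U(H) = sqrt(H + H) + H*(1/2) = sqrt(2*H) + H/2 = sqrt(2)*sqrt(H) + H/2 = H/2 + sqrt(2)*sqrt(H))
(U(Y(-32, 8)) - 4238837)*(J(1042, u(-44, 36)) - 326139) = (((-2 + (1/9)*(-32))/2 + sqrt(2)*sqrt(-2 + (1/9)*(-32))) - 4238837)*(-90 - 326139) = (((-2 - 32/9)/2 + sqrt(2)*sqrt(-2 - 32/9)) - 4238837)*(-326229) = (((1/2)*(-50/9) + sqrt(2)*sqrt(-50/9)) - 4238837)*(-326229) = ((-25/9 + sqrt(2)*(5*I*sqrt(2)/3)) - 4238837)*(-326229) = ((-25/9 + 10*I/3) - 4238837)*(-326229) = (-38149558/9 + 10*I/3)*(-326229) = 4148497385594/3 - 1087430*I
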